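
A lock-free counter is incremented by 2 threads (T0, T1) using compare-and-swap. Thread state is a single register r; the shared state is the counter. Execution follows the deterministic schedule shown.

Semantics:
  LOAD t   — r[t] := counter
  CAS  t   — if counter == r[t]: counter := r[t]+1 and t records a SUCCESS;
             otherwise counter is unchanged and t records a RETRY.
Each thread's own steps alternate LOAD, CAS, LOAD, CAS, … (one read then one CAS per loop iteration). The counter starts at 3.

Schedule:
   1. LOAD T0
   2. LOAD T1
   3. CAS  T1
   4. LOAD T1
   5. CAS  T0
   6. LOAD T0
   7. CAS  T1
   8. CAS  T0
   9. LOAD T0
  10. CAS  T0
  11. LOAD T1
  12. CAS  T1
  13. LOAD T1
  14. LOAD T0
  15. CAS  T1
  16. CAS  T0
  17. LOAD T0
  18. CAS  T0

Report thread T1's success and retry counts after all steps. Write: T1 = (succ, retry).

T1 = (4, 0)

1. LOAD T0 → mem=3 r[T0]=3 [LOAD]
2. LOAD T1 → mem=3 r[T1]=3 [LOAD]
3. CAS T1 → mem=4 r[T1]=3 [OK]
4. LOAD T1 → mem=4 r[T1]=4 [LOAD]
5. CAS T0 → mem=4 r[T0]=3 [RETRY]
6. LOAD T0 → mem=4 r[T0]=4 [LOAD]
7. CAS T1 → mem=5 r[T1]=4 [OK]
8. CAS T0 → mem=5 r[T0]=4 [RETRY]
9. LOAD T0 → mem=5 r[T0]=5 [LOAD]
10. CAS T0 → mem=6 r[T0]=5 [OK]
11. LOAD T1 → mem=6 r[T1]=6 [LOAD]
12. CAS T1 → mem=7 r[T1]=6 [OK]
13. LOAD T1 → mem=7 r[T1]=7 [LOAD]
14. LOAD T0 → mem=7 r[T0]=7 [LOAD]
15. CAS T1 → mem=8 r[T1]=7 [OK]
16. CAS T0 → mem=8 r[T0]=7 [RETRY]
17. LOAD T0 → mem=8 r[T0]=8 [LOAD]
18. CAS T0 → mem=9 r[T0]=8 [OK]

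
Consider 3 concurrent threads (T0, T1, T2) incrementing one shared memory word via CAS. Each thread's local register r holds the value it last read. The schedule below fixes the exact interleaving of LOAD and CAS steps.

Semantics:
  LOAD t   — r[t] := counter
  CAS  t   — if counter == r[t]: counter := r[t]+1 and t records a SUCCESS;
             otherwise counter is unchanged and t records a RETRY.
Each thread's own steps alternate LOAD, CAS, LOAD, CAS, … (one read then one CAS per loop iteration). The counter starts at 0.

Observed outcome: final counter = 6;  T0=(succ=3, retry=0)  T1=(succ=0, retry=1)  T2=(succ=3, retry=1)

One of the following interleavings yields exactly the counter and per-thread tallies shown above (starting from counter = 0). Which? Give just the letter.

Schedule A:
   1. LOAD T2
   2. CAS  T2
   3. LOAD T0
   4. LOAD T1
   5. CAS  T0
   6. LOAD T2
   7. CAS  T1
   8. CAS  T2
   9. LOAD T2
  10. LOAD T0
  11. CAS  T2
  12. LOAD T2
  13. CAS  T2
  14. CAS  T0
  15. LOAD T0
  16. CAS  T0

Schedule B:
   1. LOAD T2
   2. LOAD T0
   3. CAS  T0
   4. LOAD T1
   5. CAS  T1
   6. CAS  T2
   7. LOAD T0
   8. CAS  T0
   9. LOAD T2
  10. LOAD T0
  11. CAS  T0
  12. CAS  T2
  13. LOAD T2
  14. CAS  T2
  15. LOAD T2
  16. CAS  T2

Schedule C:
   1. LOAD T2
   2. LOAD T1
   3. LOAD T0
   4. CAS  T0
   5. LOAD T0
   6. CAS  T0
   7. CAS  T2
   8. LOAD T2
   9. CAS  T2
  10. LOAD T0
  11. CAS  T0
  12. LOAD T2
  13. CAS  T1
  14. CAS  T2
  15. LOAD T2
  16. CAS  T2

Run C:
   1) LOAD T2:  M=0  r_T2=0
   2) LOAD T1:  M=0  r_T1=0
   3) LOAD T0:  M=0  r_T0=0
   4) CAS  T0:  M=1  r_T0=0 ✓
   5) LOAD T0:  M=1  r_T0=1
   6) CAS  T0:  M=2  r_T0=1 ✓
   7) CAS  T2:  M=2  r_T2=0 ✗
   8) LOAD T2:  M=2  r_T2=2
   9) CAS  T2:  M=3  r_T2=2 ✓
  10) LOAD T0:  M=3  r_T0=3
  11) CAS  T0:  M=4  r_T0=3 ✓
  12) LOAD T2:  M=4  r_T2=4
  13) CAS  T1:  M=4  r_T1=0 ✗
  14) CAS  T2:  M=5  r_T2=4 ✓
  15) LOAD T2:  M=5  r_T2=5
  16) CAS  T2:  M=6  r_T2=5 ✓

C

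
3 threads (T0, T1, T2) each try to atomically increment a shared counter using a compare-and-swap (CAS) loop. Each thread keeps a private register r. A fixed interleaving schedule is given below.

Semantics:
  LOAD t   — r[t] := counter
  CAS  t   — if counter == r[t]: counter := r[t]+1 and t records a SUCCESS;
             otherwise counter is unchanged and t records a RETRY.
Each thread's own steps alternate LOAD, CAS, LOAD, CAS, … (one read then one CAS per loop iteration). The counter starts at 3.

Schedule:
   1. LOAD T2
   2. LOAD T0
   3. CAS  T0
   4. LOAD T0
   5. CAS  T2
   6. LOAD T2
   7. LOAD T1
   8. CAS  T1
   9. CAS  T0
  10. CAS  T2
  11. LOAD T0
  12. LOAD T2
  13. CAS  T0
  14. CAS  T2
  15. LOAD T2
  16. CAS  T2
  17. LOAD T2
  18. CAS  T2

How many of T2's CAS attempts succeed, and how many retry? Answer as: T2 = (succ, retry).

T2 = (2, 3)

1. LOAD T2 → mem=3 r[T2]=3 [LOAD]
2. LOAD T0 → mem=3 r[T0]=3 [LOAD]
3. CAS T0 → mem=4 r[T0]=3 [OK]
4. LOAD T0 → mem=4 r[T0]=4 [LOAD]
5. CAS T2 → mem=4 r[T2]=3 [RETRY]
6. LOAD T2 → mem=4 r[T2]=4 [LOAD]
7. LOAD T1 → mem=4 r[T1]=4 [LOAD]
8. CAS T1 → mem=5 r[T1]=4 [OK]
9. CAS T0 → mem=5 r[T0]=4 [RETRY]
10. CAS T2 → mem=5 r[T2]=4 [RETRY]
11. LOAD T0 → mem=5 r[T0]=5 [LOAD]
12. LOAD T2 → mem=5 r[T2]=5 [LOAD]
13. CAS T0 → mem=6 r[T0]=5 [OK]
14. CAS T2 → mem=6 r[T2]=5 [RETRY]
15. LOAD T2 → mem=6 r[T2]=6 [LOAD]
16. CAS T2 → mem=7 r[T2]=6 [OK]
17. LOAD T2 → mem=7 r[T2]=7 [LOAD]
18. CAS T2 → mem=8 r[T2]=7 [OK]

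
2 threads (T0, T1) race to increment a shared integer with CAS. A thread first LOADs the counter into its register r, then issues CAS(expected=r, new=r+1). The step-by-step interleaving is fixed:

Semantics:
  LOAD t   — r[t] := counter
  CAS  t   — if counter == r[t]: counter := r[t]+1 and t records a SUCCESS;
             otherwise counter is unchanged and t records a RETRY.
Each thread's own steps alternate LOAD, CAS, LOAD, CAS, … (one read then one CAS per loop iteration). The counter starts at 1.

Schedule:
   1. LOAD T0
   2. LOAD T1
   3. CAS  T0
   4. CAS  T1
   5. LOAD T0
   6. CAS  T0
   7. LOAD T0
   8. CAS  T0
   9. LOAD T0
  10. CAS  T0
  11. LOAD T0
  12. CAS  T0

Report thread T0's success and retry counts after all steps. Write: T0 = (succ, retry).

step 1: T0 LOAD ⇒ load; ctr=1 reg=1
step 2: T1 LOAD ⇒ load; ctr=1 reg=1
step 3: T0 CAS ⇒ ok; ctr=2 reg=1
step 4: T1 CAS ⇒ retry; ctr=2 reg=1
step 5: T0 LOAD ⇒ load; ctr=2 reg=2
step 6: T0 CAS ⇒ ok; ctr=3 reg=2
step 7: T0 LOAD ⇒ load; ctr=3 reg=3
step 8: T0 CAS ⇒ ok; ctr=4 reg=3
step 9: T0 LOAD ⇒ load; ctr=4 reg=4
step 10: T0 CAS ⇒ ok; ctr=5 reg=4
step 11: T0 LOAD ⇒ load; ctr=5 reg=5
step 12: T0 CAS ⇒ ok; ctr=6 reg=5

T0 = (5, 0)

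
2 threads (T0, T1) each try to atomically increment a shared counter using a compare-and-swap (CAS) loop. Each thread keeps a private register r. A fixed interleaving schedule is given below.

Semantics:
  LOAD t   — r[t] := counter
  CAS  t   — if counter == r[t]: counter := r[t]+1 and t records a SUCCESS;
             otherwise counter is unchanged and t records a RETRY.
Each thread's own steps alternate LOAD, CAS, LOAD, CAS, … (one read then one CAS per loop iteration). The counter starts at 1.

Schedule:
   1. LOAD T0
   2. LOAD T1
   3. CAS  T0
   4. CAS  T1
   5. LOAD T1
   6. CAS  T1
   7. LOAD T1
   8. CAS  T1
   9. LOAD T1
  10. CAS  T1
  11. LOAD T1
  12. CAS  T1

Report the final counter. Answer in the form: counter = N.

T0 LOAD — after: cnt=1, r=1 — load
T1 LOAD — after: cnt=1, r=1 — load
T0 CAS — after: cnt=2, r=1 — ok
T1 CAS — after: cnt=2, r=1 — retry
T1 LOAD — after: cnt=2, r=2 — load
T1 CAS — after: cnt=3, r=2 — ok
T1 LOAD — after: cnt=3, r=3 — load
T1 CAS — after: cnt=4, r=3 — ok
T1 LOAD — after: cnt=4, r=4 — load
T1 CAS — after: cnt=5, r=4 — ok
T1 LOAD — after: cnt=5, r=5 — load
T1 CAS — after: cnt=6, r=5 — ok

counter = 6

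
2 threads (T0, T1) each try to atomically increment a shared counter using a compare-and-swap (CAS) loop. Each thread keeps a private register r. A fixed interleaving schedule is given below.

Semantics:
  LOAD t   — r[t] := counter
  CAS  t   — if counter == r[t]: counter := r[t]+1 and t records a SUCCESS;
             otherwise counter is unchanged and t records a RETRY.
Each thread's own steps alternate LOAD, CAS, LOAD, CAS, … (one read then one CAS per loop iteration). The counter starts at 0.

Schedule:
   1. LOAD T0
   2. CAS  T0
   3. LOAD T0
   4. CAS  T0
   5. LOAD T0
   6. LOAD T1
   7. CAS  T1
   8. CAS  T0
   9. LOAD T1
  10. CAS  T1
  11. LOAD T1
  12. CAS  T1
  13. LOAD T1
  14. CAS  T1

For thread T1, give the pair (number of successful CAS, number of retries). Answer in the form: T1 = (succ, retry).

T1 = (4, 0)

T0 LOAD — after: cnt=0, r=0 — load
T0 CAS — after: cnt=1, r=0 — ok
T0 LOAD — after: cnt=1, r=1 — load
T0 CAS — after: cnt=2, r=1 — ok
T0 LOAD — after: cnt=2, r=2 — load
T1 LOAD — after: cnt=2, r=2 — load
T1 CAS — after: cnt=3, r=2 — ok
T0 CAS — after: cnt=3, r=2 — retry
T1 LOAD — after: cnt=3, r=3 — load
T1 CAS — after: cnt=4, r=3 — ok
T1 LOAD — after: cnt=4, r=4 — load
T1 CAS — after: cnt=5, r=4 — ok
T1 LOAD — after: cnt=5, r=5 — load
T1 CAS — after: cnt=6, r=5 — ok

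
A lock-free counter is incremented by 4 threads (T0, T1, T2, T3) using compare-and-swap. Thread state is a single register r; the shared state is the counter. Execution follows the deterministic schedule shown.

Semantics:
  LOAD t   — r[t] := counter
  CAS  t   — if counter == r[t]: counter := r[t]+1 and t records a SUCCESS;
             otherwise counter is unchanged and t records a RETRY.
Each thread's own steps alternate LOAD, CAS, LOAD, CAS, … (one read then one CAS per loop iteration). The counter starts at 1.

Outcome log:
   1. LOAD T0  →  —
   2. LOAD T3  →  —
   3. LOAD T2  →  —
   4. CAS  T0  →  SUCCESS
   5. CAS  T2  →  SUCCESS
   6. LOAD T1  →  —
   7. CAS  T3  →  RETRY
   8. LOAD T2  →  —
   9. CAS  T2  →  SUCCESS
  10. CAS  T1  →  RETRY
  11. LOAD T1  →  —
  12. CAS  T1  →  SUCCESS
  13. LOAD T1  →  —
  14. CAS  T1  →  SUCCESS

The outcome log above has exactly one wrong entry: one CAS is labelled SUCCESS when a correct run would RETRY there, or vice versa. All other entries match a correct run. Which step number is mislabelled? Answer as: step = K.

Reference trace:
#1 T0 reads 1
#2 T3 reads 1
#3 T2 reads 1
#4 T0 CAS(1→2) writes; counter now 2
#5 T2 CAS(1→2) fails; counter now 2
#6 T1 reads 2
#7 T3 CAS(1→2) fails; counter now 2
#8 T2 reads 2
#9 T2 CAS(2→3) writes; counter now 3
#10 T1 CAS(2→3) fails; counter now 3
#11 T1 reads 3
#12 T1 CAS(3→4) writes; counter now 4
#13 T1 reads 4
#14 T1 CAS(4→5) writes; counter now 5
Flip is step 5.

step = 5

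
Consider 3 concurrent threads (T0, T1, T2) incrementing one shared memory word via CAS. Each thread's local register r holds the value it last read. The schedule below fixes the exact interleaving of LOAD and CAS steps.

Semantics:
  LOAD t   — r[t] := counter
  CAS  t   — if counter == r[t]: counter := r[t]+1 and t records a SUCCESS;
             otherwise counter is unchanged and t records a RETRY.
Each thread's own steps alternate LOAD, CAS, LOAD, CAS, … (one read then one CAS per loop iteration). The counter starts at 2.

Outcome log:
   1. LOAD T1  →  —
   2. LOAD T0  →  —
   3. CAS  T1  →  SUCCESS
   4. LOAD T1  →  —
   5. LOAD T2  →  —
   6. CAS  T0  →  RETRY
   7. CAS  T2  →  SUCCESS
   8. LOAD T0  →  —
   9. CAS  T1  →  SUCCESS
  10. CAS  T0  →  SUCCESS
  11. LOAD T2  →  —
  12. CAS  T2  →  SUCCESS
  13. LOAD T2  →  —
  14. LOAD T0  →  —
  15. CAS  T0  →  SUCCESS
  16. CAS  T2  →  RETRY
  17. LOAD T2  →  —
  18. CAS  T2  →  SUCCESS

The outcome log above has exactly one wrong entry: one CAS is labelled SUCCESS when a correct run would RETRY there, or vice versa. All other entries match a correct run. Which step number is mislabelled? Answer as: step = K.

Correct run:
step 1: T1 LOAD ⇒ load; ctr=2 reg=2
step 2: T0 LOAD ⇒ load; ctr=2 reg=2
step 3: T1 CAS ⇒ ok; ctr=3 reg=2
step 4: T1 LOAD ⇒ load; ctr=3 reg=3
step 5: T2 LOAD ⇒ load; ctr=3 reg=3
step 6: T0 CAS ⇒ retry; ctr=3 reg=2
step 7: T2 CAS ⇒ ok; ctr=4 reg=3
step 8: T0 LOAD ⇒ load; ctr=4 reg=4
step 9: T1 CAS ⇒ retry; ctr=4 reg=3
step 10: T0 CAS ⇒ ok; ctr=5 reg=4
step 11: T2 LOAD ⇒ load; ctr=5 reg=5
step 12: T2 CAS ⇒ ok; ctr=6 reg=5
step 13: T2 LOAD ⇒ load; ctr=6 reg=6
step 14: T0 LOAD ⇒ load; ctr=6 reg=6
step 15: T0 CAS ⇒ ok; ctr=7 reg=6
step 16: T2 CAS ⇒ retry; ctr=7 reg=6
step 17: T2 LOAD ⇒ load; ctr=7 reg=7
step 18: T2 CAS ⇒ ok; ctr=8 reg=7
Log disagrees first at step 9.

step = 9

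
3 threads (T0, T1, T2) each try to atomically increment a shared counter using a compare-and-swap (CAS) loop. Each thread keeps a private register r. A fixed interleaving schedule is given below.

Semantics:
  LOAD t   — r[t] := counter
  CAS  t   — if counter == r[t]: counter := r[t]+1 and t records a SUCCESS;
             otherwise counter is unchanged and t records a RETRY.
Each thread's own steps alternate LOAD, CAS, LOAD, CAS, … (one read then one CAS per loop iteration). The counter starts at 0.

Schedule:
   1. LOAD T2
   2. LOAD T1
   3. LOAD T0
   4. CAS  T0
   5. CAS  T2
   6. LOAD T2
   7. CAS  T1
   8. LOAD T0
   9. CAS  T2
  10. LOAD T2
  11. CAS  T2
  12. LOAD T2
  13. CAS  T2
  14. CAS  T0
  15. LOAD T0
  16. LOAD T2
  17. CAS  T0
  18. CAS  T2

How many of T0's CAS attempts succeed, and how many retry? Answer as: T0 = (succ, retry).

T2 LOAD — after: cnt=0, r=0 — load
T1 LOAD — after: cnt=0, r=0 — load
T0 LOAD — after: cnt=0, r=0 — load
T0 CAS — after: cnt=1, r=0 — ok
T2 CAS — after: cnt=1, r=0 — retry
T2 LOAD — after: cnt=1, r=1 — load
T1 CAS — after: cnt=1, r=0 — retry
T0 LOAD — after: cnt=1, r=1 — load
T2 CAS — after: cnt=2, r=1 — ok
T2 LOAD — after: cnt=2, r=2 — load
T2 CAS — after: cnt=3, r=2 — ok
T2 LOAD — after: cnt=3, r=3 — load
T2 CAS — after: cnt=4, r=3 — ok
T0 CAS — after: cnt=4, r=1 — retry
T0 LOAD — after: cnt=4, r=4 — load
T2 LOAD — after: cnt=4, r=4 — load
T0 CAS — after: cnt=5, r=4 — ok
T2 CAS — after: cnt=5, r=4 — retry

T0 = (2, 1)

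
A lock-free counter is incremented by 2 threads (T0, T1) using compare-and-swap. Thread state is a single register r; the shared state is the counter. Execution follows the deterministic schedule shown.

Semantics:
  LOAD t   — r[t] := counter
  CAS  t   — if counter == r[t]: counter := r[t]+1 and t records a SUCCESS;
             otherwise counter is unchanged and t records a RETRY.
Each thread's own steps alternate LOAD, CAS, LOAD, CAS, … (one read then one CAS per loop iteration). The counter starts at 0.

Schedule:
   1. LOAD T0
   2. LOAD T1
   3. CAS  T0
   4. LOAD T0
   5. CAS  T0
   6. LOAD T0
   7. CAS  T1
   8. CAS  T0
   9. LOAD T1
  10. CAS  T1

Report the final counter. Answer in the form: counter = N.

step 1: T0 LOAD ⇒ load; ctr=0 reg=0
step 2: T1 LOAD ⇒ load; ctr=0 reg=0
step 3: T0 CAS ⇒ ok; ctr=1 reg=0
step 4: T0 LOAD ⇒ load; ctr=1 reg=1
step 5: T0 CAS ⇒ ok; ctr=2 reg=1
step 6: T0 LOAD ⇒ load; ctr=2 reg=2
step 7: T1 CAS ⇒ retry; ctr=2 reg=0
step 8: T0 CAS ⇒ ok; ctr=3 reg=2
step 9: T1 LOAD ⇒ load; ctr=3 reg=3
step 10: T1 CAS ⇒ ok; ctr=4 reg=3

counter = 4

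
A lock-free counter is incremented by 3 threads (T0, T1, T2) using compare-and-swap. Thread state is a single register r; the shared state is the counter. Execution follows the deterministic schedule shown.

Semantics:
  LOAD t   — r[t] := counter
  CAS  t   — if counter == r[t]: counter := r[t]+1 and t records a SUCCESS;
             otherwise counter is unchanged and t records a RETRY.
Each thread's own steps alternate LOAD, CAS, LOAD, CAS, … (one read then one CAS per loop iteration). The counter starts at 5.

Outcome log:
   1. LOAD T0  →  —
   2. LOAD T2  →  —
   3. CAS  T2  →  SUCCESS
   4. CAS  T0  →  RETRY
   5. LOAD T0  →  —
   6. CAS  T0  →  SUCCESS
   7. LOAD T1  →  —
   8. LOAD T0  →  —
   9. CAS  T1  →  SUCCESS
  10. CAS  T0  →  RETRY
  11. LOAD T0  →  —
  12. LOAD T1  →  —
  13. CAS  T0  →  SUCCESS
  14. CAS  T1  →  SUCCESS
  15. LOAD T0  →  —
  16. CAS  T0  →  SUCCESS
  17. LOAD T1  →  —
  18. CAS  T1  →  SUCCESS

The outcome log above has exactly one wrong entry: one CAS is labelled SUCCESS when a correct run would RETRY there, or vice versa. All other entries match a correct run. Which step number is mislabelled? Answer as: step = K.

step = 14

Reference trace:
[1] T0.load  rd  (counter 5, T0.r 5)
[2] T2.load  rd  (counter 5, T2.r 5)
[3] T2.cas  hit  (counter 6, T2.r 5)
[4] T0.cas  miss  (counter 6, T0.r 5)
[5] T0.load  rd  (counter 6, T0.r 6)
[6] T0.cas  hit  (counter 7, T0.r 6)
[7] T1.load  rd  (counter 7, T1.r 7)
[8] T0.load  rd  (counter 7, T0.r 7)
[9] T1.cas  hit  (counter 8, T1.r 7)
[10] T0.cas  miss  (counter 8, T0.r 7)
[11] T0.load  rd  (counter 8, T0.r 8)
[12] T1.load  rd  (counter 8, T1.r 8)
[13] T0.cas  hit  (counter 9, T0.r 8)
[14] T1.cas  miss  (counter 9, T1.r 8)
[15] T0.load  rd  (counter 9, T0.r 9)
[16] T0.cas  hit  (counter 10, T0.r 9)
[17] T1.load  rd  (counter 10, T1.r 10)
[18] T1.cas  hit  (counter 11, T1.r 10)
Log disagrees first at step 14.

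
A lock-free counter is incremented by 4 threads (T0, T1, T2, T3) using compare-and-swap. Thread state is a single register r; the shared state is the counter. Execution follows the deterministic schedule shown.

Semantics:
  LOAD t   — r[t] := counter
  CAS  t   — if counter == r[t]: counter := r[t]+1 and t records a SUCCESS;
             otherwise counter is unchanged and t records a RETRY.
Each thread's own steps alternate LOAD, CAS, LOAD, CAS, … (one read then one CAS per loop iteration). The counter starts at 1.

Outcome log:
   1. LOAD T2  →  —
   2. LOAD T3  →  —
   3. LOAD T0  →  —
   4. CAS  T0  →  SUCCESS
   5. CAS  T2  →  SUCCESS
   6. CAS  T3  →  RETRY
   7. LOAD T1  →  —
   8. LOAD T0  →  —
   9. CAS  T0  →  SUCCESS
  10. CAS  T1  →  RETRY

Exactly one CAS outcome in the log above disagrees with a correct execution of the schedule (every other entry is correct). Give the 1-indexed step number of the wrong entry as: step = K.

step = 5

Reference trace:
[1] T2.load  rd  (counter 1, T2.r 1)
[2] T3.load  rd  (counter 1, T3.r 1)
[3] T0.load  rd  (counter 1, T0.r 1)
[4] T0.cas  hit  (counter 2, T0.r 1)
[5] T2.cas  miss  (counter 2, T2.r 1)
[6] T3.cas  miss  (counter 2, T3.r 1)
[7] T1.load  rd  (counter 2, T1.r 2)
[8] T0.load  rd  (counter 2, T0.r 2)
[9] T0.cas  hit  (counter 3, T0.r 2)
[10] T1.cas  miss  (counter 3, T1.r 2)
Mismatch at 5.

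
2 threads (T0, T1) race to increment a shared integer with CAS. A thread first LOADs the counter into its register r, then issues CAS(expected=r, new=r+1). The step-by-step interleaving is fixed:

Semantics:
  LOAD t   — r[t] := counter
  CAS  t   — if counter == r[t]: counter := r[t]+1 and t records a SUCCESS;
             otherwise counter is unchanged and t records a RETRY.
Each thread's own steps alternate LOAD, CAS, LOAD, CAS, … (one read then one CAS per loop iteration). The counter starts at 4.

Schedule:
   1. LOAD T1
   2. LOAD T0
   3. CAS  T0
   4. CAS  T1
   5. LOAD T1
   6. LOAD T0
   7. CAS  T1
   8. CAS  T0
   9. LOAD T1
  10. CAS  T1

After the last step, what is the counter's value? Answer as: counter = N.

counter = 7

#1 T1 reads 4
#2 T0 reads 4
#3 T0 CAS(4→5) writes; counter now 5
#4 T1 CAS(4→5) fails; counter now 5
#5 T1 reads 5
#6 T0 reads 5
#7 T1 CAS(5→6) writes; counter now 6
#8 T0 CAS(5→6) fails; counter now 6
#9 T1 reads 6
#10 T1 CAS(6→7) writes; counter now 7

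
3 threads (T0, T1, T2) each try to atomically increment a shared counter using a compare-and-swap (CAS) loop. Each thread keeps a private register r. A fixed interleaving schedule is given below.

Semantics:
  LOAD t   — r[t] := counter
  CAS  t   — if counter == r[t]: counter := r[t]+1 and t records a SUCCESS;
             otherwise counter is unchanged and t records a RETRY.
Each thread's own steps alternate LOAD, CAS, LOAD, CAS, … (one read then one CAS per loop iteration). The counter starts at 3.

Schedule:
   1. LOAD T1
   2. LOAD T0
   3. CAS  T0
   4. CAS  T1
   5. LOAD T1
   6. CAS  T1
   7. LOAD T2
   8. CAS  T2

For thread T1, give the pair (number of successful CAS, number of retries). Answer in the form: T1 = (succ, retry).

step 1: T1 LOAD ⇒ load; ctr=3 reg=3
step 2: T0 LOAD ⇒ load; ctr=3 reg=3
step 3: T0 CAS ⇒ ok; ctr=4 reg=3
step 4: T1 CAS ⇒ retry; ctr=4 reg=3
step 5: T1 LOAD ⇒ load; ctr=4 reg=4
step 6: T1 CAS ⇒ ok; ctr=5 reg=4
step 7: T2 LOAD ⇒ load; ctr=5 reg=5
step 8: T2 CAS ⇒ ok; ctr=6 reg=5

T1 = (1, 1)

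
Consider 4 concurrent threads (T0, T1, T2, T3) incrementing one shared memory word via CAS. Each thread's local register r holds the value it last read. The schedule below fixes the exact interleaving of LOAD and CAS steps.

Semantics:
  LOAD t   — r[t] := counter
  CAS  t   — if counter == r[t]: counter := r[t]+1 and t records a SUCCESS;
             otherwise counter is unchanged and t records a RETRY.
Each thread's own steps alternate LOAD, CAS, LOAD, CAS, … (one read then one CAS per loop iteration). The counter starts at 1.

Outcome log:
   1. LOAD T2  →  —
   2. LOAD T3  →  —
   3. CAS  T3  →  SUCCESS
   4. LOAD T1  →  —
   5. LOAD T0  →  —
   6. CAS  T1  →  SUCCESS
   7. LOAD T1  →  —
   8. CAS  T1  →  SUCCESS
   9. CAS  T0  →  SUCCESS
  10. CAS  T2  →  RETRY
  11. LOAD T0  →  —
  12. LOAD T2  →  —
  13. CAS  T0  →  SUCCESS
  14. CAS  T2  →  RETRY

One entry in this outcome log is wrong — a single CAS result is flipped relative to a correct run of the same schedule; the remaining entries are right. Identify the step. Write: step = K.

Correct run:
#1 T2 reads 1
#2 T3 reads 1
#3 T3 CAS(1→2) writes; counter now 2
#4 T1 reads 2
#5 T0 reads 2
#6 T1 CAS(2→3) writes; counter now 3
#7 T1 reads 3
#8 T1 CAS(3→4) writes; counter now 4
#9 T0 CAS(2→3) fails; counter now 4
#10 T2 CAS(1→2) fails; counter now 4
#11 T0 reads 4
#12 T2 reads 4
#13 T0 CAS(4→5) writes; counter now 5
#14 T2 CAS(4→5) fails; counter now 5
Log disagrees first at step 9.

step = 9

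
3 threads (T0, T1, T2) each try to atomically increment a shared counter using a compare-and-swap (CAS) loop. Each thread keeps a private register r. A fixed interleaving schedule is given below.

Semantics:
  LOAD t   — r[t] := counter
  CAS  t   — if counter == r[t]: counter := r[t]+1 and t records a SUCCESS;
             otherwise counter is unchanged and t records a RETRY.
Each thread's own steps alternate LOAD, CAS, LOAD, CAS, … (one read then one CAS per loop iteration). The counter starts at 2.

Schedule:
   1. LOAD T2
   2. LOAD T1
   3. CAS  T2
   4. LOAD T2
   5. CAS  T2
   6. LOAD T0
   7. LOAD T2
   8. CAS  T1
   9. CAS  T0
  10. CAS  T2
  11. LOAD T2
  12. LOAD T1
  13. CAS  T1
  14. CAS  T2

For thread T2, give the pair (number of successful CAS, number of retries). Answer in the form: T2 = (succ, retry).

T2 = (2, 2)

step 1: T2 LOAD ⇒ load; ctr=2 reg=2
step 2: T1 LOAD ⇒ load; ctr=2 reg=2
step 3: T2 CAS ⇒ ok; ctr=3 reg=2
step 4: T2 LOAD ⇒ load; ctr=3 reg=3
step 5: T2 CAS ⇒ ok; ctr=4 reg=3
step 6: T0 LOAD ⇒ load; ctr=4 reg=4
step 7: T2 LOAD ⇒ load; ctr=4 reg=4
step 8: T1 CAS ⇒ retry; ctr=4 reg=2
step 9: T0 CAS ⇒ ok; ctr=5 reg=4
step 10: T2 CAS ⇒ retry; ctr=5 reg=4
step 11: T2 LOAD ⇒ load; ctr=5 reg=5
step 12: T1 LOAD ⇒ load; ctr=5 reg=5
step 13: T1 CAS ⇒ ok; ctr=6 reg=5
step 14: T2 CAS ⇒ retry; ctr=6 reg=5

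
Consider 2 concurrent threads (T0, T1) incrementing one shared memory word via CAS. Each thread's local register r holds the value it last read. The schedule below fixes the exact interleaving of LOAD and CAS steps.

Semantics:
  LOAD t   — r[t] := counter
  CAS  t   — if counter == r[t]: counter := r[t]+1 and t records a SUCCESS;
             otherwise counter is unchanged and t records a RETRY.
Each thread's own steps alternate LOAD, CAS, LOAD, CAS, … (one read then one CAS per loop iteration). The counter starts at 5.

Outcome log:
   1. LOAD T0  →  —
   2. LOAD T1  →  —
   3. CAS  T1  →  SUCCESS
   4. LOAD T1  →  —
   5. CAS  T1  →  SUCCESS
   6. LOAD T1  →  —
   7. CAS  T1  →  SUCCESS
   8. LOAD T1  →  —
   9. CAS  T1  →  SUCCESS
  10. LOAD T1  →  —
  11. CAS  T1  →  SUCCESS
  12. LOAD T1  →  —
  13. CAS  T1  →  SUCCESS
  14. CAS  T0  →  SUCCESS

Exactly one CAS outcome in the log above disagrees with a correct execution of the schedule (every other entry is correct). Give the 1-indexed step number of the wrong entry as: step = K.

step = 14

Correct run:
#1 T0 reads 5
#2 T1 reads 5
#3 T1 CAS(5→6) writes; counter now 6
#4 T1 reads 6
#5 T1 CAS(6→7) writes; counter now 7
#6 T1 reads 7
#7 T1 CAS(7→8) writes; counter now 8
#8 T1 reads 8
#9 T1 CAS(8→9) writes; counter now 9
#10 T1 reads 9
#11 T1 CAS(9→10) writes; counter now 10
#12 T1 reads 10
#13 T1 CAS(10→11) writes; counter now 11
#14 T0 CAS(5→6) fails; counter now 11
Flip is step 14.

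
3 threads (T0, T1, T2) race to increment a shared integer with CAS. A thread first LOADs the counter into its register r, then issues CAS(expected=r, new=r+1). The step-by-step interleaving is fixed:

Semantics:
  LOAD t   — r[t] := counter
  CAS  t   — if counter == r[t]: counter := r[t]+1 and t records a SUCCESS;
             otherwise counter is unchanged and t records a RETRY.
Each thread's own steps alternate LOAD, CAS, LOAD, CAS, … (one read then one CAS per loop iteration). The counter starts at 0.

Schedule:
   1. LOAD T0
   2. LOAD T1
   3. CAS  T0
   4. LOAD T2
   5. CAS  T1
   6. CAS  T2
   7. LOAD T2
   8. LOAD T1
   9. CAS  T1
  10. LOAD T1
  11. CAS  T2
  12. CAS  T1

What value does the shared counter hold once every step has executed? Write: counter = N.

counter = 4

T0 LOAD — after: cnt=0, r=0 — load
T1 LOAD — after: cnt=0, r=0 — load
T0 CAS — after: cnt=1, r=0 — ok
T2 LOAD — after: cnt=1, r=1 — load
T1 CAS — after: cnt=1, r=0 — retry
T2 CAS — after: cnt=2, r=1 — ok
T2 LOAD — after: cnt=2, r=2 — load
T1 LOAD — after: cnt=2, r=2 — load
T1 CAS — after: cnt=3, r=2 — ok
T1 LOAD — after: cnt=3, r=3 — load
T2 CAS — after: cnt=3, r=2 — retry
T1 CAS — after: cnt=4, r=3 — ok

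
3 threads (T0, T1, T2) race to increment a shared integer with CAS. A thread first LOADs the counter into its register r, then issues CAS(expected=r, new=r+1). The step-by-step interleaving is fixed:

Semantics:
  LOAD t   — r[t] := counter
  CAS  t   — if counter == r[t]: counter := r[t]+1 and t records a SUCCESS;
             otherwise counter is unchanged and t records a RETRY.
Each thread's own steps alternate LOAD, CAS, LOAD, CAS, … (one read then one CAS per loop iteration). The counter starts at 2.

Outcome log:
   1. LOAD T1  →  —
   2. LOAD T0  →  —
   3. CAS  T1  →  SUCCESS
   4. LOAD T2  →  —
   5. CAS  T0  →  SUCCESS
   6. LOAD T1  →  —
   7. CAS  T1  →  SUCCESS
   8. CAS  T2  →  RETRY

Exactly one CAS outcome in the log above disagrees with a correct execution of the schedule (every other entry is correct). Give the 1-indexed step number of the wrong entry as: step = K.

Correct run:
#1 T1 reads 2
#2 T0 reads 2
#3 T1 CAS(2→3) writes; counter now 3
#4 T2 reads 3
#5 T0 CAS(2→3) fails; counter now 3
#6 T1 reads 3
#7 T1 CAS(3→4) writes; counter now 4
#8 T2 CAS(3→4) fails; counter now 4
Mismatch at 5.

step = 5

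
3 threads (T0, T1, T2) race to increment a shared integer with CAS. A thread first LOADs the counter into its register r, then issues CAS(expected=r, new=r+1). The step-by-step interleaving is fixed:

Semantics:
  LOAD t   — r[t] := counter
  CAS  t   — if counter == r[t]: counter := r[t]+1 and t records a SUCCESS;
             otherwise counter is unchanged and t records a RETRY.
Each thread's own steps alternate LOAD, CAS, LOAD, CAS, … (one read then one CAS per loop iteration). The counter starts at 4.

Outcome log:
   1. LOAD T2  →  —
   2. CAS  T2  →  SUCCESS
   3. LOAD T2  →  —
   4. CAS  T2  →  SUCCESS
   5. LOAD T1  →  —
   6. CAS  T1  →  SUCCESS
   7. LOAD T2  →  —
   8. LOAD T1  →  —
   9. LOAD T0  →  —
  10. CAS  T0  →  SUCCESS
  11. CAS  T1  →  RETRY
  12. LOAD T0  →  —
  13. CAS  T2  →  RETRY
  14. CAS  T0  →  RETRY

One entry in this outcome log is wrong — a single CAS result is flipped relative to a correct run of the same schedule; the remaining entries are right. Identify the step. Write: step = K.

Correct run:
1. LOAD T2 → mem=4 r[T2]=4 [LOAD]
2. CAS T2 → mem=5 r[T2]=4 [OK]
3. LOAD T2 → mem=5 r[T2]=5 [LOAD]
4. CAS T2 → mem=6 r[T2]=5 [OK]
5. LOAD T1 → mem=6 r[T1]=6 [LOAD]
6. CAS T1 → mem=7 r[T1]=6 [OK]
7. LOAD T2 → mem=7 r[T2]=7 [LOAD]
8. LOAD T1 → mem=7 r[T1]=7 [LOAD]
9. LOAD T0 → mem=7 r[T0]=7 [LOAD]
10. CAS T0 → mem=8 r[T0]=7 [OK]
11. CAS T1 → mem=8 r[T1]=7 [RETRY]
12. LOAD T0 → mem=8 r[T0]=8 [LOAD]
13. CAS T2 → mem=8 r[T2]=7 [RETRY]
14. CAS T0 → mem=9 r[T0]=8 [OK]
Flip is step 14.

step = 14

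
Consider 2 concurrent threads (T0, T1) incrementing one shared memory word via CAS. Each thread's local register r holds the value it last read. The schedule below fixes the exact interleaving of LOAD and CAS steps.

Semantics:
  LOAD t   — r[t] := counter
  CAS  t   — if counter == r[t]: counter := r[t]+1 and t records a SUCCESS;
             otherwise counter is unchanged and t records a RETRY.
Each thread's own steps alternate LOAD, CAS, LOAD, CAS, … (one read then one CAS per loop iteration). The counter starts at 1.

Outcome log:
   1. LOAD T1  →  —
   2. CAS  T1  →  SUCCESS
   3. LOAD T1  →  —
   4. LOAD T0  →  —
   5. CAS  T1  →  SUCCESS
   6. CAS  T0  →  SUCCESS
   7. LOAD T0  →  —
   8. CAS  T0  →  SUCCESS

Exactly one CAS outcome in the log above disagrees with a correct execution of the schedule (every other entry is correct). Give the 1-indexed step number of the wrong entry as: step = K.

Re-executing:
[1] T1.load  rd  (counter 1, T1.r 1)
[2] T1.cas  hit  (counter 2, T1.r 1)
[3] T1.load  rd  (counter 2, T1.r 2)
[4] T0.load  rd  (counter 2, T0.r 2)
[5] T1.cas  hit  (counter 3, T1.r 2)
[6] T0.cas  miss  (counter 3, T0.r 2)
[7] T0.load  rd  (counter 3, T0.r 3)
[8] T0.cas  hit  (counter 4, T0.r 3)
Flip is step 6.

step = 6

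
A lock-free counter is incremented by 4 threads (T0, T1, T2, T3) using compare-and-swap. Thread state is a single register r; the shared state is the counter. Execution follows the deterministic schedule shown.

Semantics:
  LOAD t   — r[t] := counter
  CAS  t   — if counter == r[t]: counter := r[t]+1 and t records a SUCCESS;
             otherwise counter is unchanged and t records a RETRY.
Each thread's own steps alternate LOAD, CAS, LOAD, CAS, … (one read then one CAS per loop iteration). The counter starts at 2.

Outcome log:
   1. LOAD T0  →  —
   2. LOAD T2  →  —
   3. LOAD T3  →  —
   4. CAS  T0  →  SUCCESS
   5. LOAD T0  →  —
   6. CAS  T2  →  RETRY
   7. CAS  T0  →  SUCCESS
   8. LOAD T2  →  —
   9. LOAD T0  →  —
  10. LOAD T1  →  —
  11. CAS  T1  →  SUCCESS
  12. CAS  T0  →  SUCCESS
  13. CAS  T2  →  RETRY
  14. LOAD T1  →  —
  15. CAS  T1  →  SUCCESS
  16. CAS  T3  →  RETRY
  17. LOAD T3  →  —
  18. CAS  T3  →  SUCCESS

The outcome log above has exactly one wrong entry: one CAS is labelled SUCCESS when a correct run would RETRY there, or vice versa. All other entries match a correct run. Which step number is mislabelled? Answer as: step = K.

Re-executing:
T0 LOAD — after: cnt=2, r=2 — load
T2 LOAD — after: cnt=2, r=2 — load
T3 LOAD — after: cnt=2, r=2 — load
T0 CAS — after: cnt=3, r=2 — ok
T0 LOAD — after: cnt=3, r=3 — load
T2 CAS — after: cnt=3, r=2 — retry
T0 CAS — after: cnt=4, r=3 — ok
T2 LOAD — after: cnt=4, r=4 — load
T0 LOAD — after: cnt=4, r=4 — load
T1 LOAD — after: cnt=4, r=4 — load
T1 CAS — after: cnt=5, r=4 — ok
T0 CAS — after: cnt=5, r=4 — retry
T2 CAS — after: cnt=5, r=4 — retry
T1 LOAD — after: cnt=5, r=5 — load
T1 CAS — after: cnt=6, r=5 — ok
T3 CAS — after: cnt=6, r=2 — retry
T3 LOAD — after: cnt=6, r=6 — load
T3 CAS — after: cnt=7, r=6 — ok
Log disagrees first at step 12.

step = 12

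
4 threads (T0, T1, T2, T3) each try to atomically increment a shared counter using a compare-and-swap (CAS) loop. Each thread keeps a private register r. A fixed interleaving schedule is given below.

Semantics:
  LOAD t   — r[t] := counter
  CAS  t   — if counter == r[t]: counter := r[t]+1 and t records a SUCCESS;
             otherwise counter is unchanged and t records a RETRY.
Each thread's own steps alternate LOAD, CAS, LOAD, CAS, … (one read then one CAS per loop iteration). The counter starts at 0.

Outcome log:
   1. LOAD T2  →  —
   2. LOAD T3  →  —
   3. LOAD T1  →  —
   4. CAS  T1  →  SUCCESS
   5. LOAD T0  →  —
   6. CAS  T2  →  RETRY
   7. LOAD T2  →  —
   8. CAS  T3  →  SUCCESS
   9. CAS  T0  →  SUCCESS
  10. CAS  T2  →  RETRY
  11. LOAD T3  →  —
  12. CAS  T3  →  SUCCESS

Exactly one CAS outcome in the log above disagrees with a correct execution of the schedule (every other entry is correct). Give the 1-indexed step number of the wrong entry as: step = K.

Re-executing:
#1 T2 reads 0
#2 T3 reads 0
#3 T1 reads 0
#4 T1 CAS(0→1) writes; counter now 1
#5 T0 reads 1
#6 T2 CAS(0→1) fails; counter now 1
#7 T2 reads 1
#8 T3 CAS(0→1) fails; counter now 1
#9 T0 CAS(1→2) writes; counter now 2
#10 T2 CAS(1→2) fails; counter now 2
#11 T3 reads 2
#12 T3 CAS(2→3) writes; counter now 3
Mismatch at 8.

step = 8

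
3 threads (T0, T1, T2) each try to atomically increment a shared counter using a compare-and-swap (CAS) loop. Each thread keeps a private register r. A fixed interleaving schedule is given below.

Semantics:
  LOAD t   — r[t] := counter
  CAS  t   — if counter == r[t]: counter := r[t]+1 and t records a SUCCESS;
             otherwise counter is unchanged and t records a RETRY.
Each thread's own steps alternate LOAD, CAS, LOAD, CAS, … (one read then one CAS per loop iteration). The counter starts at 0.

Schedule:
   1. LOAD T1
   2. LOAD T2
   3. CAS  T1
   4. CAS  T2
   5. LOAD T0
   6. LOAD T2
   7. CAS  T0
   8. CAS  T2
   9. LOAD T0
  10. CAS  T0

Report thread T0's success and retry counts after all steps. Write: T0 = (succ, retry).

   1) LOAD T1:  M=0  r_T1=0
   2) LOAD T2:  M=0  r_T2=0
   3) CAS  T1:  M=1  r_T1=0 ✓
   4) CAS  T2:  M=1  r_T2=0 ✗
   5) LOAD T0:  M=1  r_T0=1
   6) LOAD T2:  M=1  r_T2=1
   7) CAS  T0:  M=2  r_T0=1 ✓
   8) CAS  T2:  M=2  r_T2=1 ✗
   9) LOAD T0:  M=2  r_T0=2
  10) CAS  T0:  M=3  r_T0=2 ✓

T0 = (2, 0)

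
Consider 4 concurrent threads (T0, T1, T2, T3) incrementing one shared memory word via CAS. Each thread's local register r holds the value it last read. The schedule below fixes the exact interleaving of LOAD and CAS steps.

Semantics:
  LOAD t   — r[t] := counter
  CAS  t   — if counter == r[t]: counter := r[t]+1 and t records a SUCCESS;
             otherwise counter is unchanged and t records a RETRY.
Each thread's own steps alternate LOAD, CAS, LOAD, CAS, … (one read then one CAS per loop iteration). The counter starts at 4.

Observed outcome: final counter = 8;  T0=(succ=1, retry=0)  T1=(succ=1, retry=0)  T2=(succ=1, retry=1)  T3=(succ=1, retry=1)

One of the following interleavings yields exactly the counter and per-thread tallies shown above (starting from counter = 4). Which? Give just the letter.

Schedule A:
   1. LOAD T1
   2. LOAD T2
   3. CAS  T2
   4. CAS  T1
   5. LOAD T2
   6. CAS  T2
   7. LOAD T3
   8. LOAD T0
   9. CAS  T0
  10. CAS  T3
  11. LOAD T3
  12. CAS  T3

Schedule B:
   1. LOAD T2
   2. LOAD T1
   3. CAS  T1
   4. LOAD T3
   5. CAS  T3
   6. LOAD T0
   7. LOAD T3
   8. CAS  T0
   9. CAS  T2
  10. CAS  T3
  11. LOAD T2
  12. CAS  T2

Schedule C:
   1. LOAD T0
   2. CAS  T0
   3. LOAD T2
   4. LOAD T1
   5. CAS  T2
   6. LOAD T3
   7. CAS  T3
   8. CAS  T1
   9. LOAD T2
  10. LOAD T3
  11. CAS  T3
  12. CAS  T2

B

Run B:
1. LOAD T2 → mem=4 r[T2]=4 [LOAD]
2. LOAD T1 → mem=4 r[T1]=4 [LOAD]
3. CAS T1 → mem=5 r[T1]=4 [OK]
4. LOAD T3 → mem=5 r[T3]=5 [LOAD]
5. CAS T3 → mem=6 r[T3]=5 [OK]
6. LOAD T0 → mem=6 r[T0]=6 [LOAD]
7. LOAD T3 → mem=6 r[T3]=6 [LOAD]
8. CAS T0 → mem=7 r[T0]=6 [OK]
9. CAS T2 → mem=7 r[T2]=4 [RETRY]
10. CAS T3 → mem=7 r[T3]=6 [RETRY]
11. LOAD T2 → mem=7 r[T2]=7 [LOAD]
12. CAS T2 → mem=8 r[T2]=7 [OK]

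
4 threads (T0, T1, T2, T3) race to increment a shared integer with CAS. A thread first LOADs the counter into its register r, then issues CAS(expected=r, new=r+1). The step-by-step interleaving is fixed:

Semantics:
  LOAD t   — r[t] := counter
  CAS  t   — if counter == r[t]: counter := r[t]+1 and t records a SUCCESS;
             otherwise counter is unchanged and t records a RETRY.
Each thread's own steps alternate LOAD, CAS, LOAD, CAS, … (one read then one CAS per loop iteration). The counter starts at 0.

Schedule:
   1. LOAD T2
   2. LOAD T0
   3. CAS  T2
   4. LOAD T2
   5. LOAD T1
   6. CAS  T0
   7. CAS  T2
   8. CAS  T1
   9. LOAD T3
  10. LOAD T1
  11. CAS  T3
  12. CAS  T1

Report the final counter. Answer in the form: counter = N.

1. LOAD T2 → mem=0 r[T2]=0 [LOAD]
2. LOAD T0 → mem=0 r[T0]=0 [LOAD]
3. CAS T2 → mem=1 r[T2]=0 [OK]
4. LOAD T2 → mem=1 r[T2]=1 [LOAD]
5. LOAD T1 → mem=1 r[T1]=1 [LOAD]
6. CAS T0 → mem=1 r[T0]=0 [RETRY]
7. CAS T2 → mem=2 r[T2]=1 [OK]
8. CAS T1 → mem=2 r[T1]=1 [RETRY]
9. LOAD T3 → mem=2 r[T3]=2 [LOAD]
10. LOAD T1 → mem=2 r[T1]=2 [LOAD]
11. CAS T3 → mem=3 r[T3]=2 [OK]
12. CAS T1 → mem=3 r[T1]=2 [RETRY]

counter = 3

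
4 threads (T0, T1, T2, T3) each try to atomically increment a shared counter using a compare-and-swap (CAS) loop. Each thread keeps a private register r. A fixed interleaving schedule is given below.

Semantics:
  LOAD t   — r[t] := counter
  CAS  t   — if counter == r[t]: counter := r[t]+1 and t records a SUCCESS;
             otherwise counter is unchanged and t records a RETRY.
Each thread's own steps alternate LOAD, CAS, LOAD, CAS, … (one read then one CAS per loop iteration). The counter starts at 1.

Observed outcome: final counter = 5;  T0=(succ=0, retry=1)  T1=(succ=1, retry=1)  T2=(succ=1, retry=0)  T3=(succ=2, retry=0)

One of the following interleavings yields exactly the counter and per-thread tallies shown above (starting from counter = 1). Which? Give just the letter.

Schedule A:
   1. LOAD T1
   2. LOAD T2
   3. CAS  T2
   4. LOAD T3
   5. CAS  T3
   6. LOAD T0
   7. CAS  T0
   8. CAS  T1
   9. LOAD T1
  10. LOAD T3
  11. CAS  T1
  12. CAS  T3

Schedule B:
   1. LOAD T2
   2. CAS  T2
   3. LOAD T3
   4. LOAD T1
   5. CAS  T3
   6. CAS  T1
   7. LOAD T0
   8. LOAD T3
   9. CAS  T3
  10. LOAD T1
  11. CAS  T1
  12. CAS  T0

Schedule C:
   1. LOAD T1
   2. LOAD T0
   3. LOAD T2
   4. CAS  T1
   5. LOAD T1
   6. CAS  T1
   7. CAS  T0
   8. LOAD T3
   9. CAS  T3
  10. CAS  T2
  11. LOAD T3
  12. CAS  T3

Run B:
#1 T2 reads 1
#2 T2 CAS(1→2) writes; counter now 2
#3 T3 reads 2
#4 T1 reads 2
#5 T3 CAS(2→3) writes; counter now 3
#6 T1 CAS(2→3) fails; counter now 3
#7 T0 reads 3
#8 T3 reads 3
#9 T3 CAS(3→4) writes; counter now 4
#10 T1 reads 4
#11 T1 CAS(4→5) writes; counter now 5
#12 T0 CAS(3→4) fails; counter now 5

B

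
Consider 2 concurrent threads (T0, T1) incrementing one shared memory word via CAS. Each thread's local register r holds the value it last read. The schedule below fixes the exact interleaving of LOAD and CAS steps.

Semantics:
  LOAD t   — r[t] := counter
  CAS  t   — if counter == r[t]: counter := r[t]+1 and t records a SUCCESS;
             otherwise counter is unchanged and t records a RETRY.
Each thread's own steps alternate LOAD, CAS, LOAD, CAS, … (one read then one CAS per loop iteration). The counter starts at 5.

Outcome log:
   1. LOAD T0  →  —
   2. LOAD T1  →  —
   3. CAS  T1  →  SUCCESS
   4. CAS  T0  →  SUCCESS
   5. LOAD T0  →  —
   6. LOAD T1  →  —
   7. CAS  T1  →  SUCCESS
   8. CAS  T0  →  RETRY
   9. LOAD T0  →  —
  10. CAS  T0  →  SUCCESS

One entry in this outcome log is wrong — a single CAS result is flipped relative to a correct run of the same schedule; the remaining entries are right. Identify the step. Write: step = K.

step = 4

Reference trace:
T0 LOAD — after: cnt=5, r=5 — load
T1 LOAD — after: cnt=5, r=5 — load
T1 CAS — after: cnt=6, r=5 — ok
T0 CAS — after: cnt=6, r=5 — retry
T0 LOAD — after: cnt=6, r=6 — load
T1 LOAD — after: cnt=6, r=6 — load
T1 CAS — after: cnt=7, r=6 — ok
T0 CAS — after: cnt=7, r=6 — retry
T0 LOAD — after: cnt=7, r=7 — load
T0 CAS — after: cnt=8, r=7 — ok
Log disagrees first at step 4.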